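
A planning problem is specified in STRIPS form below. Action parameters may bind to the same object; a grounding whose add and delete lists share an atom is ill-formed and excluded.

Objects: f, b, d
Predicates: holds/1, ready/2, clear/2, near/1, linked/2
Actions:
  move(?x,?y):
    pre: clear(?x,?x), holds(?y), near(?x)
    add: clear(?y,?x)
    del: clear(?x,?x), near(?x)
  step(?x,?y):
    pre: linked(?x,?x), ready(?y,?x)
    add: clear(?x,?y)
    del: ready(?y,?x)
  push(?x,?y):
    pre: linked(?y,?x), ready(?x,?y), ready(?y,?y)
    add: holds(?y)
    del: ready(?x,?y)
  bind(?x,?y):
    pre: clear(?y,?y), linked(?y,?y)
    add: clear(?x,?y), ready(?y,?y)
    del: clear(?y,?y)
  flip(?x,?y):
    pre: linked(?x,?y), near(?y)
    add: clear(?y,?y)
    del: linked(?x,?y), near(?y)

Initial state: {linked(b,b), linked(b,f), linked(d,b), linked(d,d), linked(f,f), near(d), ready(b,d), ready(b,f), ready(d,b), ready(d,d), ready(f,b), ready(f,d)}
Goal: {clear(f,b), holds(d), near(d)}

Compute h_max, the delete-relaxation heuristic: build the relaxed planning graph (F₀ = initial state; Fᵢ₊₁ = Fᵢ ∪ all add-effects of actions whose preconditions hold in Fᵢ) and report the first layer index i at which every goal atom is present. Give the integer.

F0 = init (12 atoms)
F1 = F0 ∪ {clear(b,d), clear(b,f), clear(d,b), clear(d,d), clear(d,f), clear(f,b), holds(d)}  (19 atoms)
goal ⊆ F1  ⇒  h_max = 1

1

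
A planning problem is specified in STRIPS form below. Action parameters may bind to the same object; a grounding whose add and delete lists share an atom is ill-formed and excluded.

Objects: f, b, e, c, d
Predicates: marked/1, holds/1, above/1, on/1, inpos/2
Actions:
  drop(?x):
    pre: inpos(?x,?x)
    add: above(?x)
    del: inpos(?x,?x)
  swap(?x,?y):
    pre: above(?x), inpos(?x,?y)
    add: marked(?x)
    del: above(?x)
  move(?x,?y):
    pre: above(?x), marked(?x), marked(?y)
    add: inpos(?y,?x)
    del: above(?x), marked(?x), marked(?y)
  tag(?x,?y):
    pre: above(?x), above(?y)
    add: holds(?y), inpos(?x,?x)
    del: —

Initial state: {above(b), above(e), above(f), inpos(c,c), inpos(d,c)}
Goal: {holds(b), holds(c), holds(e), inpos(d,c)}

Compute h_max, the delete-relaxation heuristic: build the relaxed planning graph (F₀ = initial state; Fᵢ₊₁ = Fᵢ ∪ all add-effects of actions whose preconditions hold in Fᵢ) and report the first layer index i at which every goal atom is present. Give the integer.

F0 = init (5 atoms)
F1 = F0 ∪ {above(c), holds(b), holds(e), holds(f), inpos(b,b), inpos(e,e), inpos(f,f)}  (12 atoms)
F2 = F1 ∪ {holds(c), marked(b), marked(c), marked(e), marked(f)}  (17 atoms)
goal ⊆ F2  ⇒  h_max = 2

2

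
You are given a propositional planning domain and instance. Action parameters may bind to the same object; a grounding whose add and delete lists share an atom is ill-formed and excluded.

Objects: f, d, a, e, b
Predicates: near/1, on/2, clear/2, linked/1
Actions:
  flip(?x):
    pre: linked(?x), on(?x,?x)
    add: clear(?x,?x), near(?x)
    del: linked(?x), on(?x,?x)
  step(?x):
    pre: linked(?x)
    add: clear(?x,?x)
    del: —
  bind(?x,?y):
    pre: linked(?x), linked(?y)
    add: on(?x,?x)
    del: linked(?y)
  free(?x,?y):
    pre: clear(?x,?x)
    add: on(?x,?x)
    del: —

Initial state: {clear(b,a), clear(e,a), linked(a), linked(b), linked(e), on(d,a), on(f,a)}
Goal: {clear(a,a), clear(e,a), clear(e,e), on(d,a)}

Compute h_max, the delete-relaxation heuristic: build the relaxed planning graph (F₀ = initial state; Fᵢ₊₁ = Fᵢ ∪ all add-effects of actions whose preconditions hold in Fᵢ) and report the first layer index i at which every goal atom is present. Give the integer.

F0 = init (7 atoms)
F1 = F0 ∪ {clear(a,a), clear(b,b), clear(e,e), on(a,a), on(b,b), on(e,e)}  (13 atoms)
goal ⊆ F1  ⇒  h_max = 1

1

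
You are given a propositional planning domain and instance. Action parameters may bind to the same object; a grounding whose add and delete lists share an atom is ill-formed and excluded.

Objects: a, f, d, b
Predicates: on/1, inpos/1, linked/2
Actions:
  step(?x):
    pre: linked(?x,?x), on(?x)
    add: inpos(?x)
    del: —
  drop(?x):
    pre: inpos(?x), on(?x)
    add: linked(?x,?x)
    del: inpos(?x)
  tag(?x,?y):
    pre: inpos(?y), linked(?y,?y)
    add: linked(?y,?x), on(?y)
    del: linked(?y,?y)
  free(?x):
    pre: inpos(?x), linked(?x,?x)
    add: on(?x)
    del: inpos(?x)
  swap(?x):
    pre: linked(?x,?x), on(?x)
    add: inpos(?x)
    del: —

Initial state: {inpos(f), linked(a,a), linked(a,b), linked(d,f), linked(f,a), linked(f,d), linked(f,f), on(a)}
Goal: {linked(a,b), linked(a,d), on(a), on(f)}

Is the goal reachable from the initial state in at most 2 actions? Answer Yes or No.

1. step(a)  →  {inpos(a), inpos(f), linked(a,a), linked(a,b), linked(d,f), linked(f,a), linked(f,d), linked(f,f), on(a)}
2. tag(a,f)  →  {inpos(a), inpos(f), linked(a,a), linked(a,b), linked(d,f), linked(f,a), linked(f,d), on(a), on(f)}
3. tag(d,a)  →  {inpos(a), inpos(f), linked(a,b), linked(a,d), linked(d,f), linked(f,a), linked(f,d), on(a), on(f)}
optimal plan length = 3; 3 > 2

No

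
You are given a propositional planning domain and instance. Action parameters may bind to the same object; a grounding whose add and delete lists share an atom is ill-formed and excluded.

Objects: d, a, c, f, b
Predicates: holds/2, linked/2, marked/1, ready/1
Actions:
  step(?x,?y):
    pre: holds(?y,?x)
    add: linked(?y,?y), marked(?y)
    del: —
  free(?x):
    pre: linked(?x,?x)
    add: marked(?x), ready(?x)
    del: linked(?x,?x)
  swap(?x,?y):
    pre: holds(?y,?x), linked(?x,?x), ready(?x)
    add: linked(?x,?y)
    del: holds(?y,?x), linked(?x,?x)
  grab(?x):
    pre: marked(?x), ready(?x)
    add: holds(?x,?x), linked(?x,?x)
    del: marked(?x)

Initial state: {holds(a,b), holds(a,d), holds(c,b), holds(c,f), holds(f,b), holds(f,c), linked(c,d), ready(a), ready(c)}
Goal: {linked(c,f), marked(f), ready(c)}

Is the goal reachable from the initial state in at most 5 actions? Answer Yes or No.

Yes

1. step(c,f)  →  {holds(a,b), holds(a,d), holds(c,b), holds(c,f), holds(f,b), holds(f,c), linked(c,d), linked(f,f), marked(f), ready(a), ready(c)}
2. step(f,c)  →  {holds(a,b), holds(a,d), holds(c,b), holds(c,f), holds(f,b), holds(f,c), linked(c,c), linked(c,d), linked(f,f), marked(c), marked(f), ready(a), ready(c)}
3. swap(c,f)  →  {holds(a,b), holds(a,d), holds(c,b), holds(c,f), holds(f,b), linked(c,d), linked(c,f), linked(f,f), marked(c), marked(f), ready(a), ready(c)}
optimal plan length = 3; 3 ≤ 5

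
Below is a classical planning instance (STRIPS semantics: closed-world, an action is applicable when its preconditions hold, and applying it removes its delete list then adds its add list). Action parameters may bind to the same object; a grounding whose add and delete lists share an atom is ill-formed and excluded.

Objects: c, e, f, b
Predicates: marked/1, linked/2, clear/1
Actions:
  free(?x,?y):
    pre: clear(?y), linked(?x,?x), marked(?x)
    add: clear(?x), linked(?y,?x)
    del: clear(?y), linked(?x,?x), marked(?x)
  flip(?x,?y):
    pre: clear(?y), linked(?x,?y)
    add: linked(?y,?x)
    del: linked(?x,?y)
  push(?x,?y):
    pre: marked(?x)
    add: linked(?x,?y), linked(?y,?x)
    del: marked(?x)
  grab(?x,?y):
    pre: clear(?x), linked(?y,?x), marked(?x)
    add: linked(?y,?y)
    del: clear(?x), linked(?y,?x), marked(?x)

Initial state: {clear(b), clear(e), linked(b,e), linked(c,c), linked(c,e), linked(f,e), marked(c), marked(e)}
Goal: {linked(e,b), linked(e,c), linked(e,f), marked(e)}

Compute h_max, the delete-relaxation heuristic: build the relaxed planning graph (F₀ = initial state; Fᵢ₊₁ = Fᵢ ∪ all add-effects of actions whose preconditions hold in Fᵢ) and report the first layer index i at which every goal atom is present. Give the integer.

1

F0 = init (8 atoms)
F1 = F0 ∪ {clear(c), linked(b,b), linked(b,c), linked(c,b), linked(c,f), linked(e,b), linked(e,c), linked(e,e), linked(e,f), linked(f,c), linked(f,f)}  (19 atoms)
goal ⊆ F1  ⇒  h_max = 1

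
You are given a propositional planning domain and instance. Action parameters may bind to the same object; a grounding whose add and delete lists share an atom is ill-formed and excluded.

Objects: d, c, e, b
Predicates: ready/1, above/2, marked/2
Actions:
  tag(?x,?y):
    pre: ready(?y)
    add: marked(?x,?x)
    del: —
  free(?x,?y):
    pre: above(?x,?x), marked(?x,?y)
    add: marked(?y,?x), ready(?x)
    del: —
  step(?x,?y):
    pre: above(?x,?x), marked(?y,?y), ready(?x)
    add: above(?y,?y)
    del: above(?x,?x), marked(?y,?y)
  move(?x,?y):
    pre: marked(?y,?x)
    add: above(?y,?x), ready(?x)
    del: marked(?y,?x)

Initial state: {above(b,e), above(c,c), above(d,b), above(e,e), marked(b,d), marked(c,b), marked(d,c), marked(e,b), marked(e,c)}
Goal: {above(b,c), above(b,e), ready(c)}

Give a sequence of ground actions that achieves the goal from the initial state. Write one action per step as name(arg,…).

1. free(c,b)  →  {above(b,e), above(c,c), above(d,b), above(e,e), marked(b,c), marked(b,d), marked(c,b), marked(d,c), marked(e,b), marked(e,c), ready(c)}
2. move(c,b)  →  {above(b,c), above(b,e), above(c,c), above(d,b), above(e,e), marked(b,d), marked(c,b), marked(d,c), marked(e,b), marked(e,c), ready(c)}

free(c,b); move(c,b)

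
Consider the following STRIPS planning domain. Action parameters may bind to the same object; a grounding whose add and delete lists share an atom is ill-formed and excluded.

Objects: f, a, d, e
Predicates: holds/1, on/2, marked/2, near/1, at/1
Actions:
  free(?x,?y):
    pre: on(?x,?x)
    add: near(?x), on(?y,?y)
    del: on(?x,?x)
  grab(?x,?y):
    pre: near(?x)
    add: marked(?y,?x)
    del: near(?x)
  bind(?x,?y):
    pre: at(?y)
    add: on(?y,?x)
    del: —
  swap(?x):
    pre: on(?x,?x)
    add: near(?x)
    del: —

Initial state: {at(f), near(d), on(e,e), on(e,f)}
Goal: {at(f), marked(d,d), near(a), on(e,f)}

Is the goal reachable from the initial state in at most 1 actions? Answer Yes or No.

No

1. free(e,a)  →  {at(f), near(d), near(e), on(a,a), on(e,f)}
2. free(a,f)  →  {at(f), near(a), near(d), near(e), on(e,f), on(f,f)}
3. grab(d,d)  →  {at(f), marked(d,d), near(a), near(e), on(e,f), on(f,f)}
optimal plan length = 3; 3 > 1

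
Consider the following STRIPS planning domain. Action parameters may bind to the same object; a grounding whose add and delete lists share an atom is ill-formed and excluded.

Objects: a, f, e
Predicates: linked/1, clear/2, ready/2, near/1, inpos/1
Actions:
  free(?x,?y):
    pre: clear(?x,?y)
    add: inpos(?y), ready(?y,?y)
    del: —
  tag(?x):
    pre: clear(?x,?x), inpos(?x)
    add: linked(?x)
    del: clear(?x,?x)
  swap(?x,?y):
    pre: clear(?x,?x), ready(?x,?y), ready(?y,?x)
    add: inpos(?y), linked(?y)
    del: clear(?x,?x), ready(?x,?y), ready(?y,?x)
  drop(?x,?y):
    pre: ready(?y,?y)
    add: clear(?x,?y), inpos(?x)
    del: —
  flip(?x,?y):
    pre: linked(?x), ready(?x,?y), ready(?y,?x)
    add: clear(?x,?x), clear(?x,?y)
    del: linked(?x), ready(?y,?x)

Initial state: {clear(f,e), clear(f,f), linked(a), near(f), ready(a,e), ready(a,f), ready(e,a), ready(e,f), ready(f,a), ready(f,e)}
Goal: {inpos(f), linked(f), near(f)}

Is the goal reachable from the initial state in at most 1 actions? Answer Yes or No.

1. free(f,f)  →  {clear(f,e), clear(f,f), inpos(f), linked(a), near(f), ready(a,e), ready(a,f), ready(e,a), ready(e,f), ready(f,a), ready(f,e), ready(f,f)}
2. tag(f)  →  {clear(f,e), inpos(f), linked(a), linked(f), near(f), ready(a,e), ready(a,f), ready(e,a), ready(e,f), ready(f,a), ready(f,e), ready(f,f)}
optimal plan length = 2; 2 > 1

No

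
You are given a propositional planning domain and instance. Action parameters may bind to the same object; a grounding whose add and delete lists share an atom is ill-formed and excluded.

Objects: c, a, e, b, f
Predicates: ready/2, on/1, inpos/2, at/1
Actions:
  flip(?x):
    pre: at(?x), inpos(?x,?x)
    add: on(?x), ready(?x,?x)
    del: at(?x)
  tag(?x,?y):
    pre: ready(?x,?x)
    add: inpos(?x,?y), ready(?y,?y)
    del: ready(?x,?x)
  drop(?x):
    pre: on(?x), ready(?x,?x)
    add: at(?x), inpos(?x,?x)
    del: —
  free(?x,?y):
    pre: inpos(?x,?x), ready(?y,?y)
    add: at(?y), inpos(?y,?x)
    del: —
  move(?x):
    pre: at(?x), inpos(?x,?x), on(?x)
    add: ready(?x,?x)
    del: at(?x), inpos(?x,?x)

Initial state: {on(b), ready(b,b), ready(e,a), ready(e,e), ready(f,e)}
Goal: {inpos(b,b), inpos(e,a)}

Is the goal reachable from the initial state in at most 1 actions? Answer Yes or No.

1. tag(e,a)  →  {inpos(e,a), on(b), ready(a,a), ready(b,b), ready(e,a), ready(f,e)}
2. drop(b)  →  {at(b), inpos(b,b), inpos(e,a), on(b), ready(a,a), ready(b,b), ready(e,a), ready(f,e)}
optimal plan length = 2; 2 > 1

No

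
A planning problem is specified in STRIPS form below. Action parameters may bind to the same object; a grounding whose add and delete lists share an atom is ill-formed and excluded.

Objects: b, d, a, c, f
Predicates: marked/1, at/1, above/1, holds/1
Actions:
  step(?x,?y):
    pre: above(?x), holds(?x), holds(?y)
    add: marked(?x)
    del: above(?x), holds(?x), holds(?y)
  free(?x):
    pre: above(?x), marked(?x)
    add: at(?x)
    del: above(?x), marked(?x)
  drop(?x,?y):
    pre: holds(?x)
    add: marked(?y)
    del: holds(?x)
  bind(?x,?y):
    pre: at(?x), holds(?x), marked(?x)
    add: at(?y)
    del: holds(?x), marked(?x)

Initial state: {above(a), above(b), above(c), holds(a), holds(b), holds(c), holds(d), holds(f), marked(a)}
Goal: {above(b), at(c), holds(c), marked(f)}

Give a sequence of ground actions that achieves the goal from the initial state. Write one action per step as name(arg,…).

drop(b,c); free(c); drop(d,f)

1. drop(b,c)  →  {above(a), above(b), above(c), holds(a), holds(c), holds(d), holds(f), marked(a), marked(c)}
2. free(c)  →  {above(a), above(b), at(c), holds(a), holds(c), holds(d), holds(f), marked(a)}
3. drop(d,f)  →  {above(a), above(b), at(c), holds(a), holds(c), holds(f), marked(a), marked(f)}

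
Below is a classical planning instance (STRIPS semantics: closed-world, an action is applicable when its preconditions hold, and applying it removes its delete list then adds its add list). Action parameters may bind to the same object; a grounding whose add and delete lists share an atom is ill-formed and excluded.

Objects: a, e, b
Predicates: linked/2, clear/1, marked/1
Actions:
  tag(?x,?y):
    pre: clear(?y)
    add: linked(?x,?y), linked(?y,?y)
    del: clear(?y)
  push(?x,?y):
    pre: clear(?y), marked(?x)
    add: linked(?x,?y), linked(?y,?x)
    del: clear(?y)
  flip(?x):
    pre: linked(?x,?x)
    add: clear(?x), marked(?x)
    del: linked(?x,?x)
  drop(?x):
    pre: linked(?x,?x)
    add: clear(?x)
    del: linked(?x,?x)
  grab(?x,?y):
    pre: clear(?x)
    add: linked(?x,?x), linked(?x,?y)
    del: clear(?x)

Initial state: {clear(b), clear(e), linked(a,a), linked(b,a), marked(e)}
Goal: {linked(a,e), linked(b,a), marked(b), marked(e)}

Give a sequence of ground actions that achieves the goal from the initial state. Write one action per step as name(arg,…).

tag(a,e); tag(a,b); flip(b)

1. tag(a,e)  →  {clear(b), linked(a,a), linked(a,e), linked(b,a), linked(e,e), marked(e)}
2. tag(a,b)  →  {linked(a,a), linked(a,b), linked(a,e), linked(b,a), linked(b,b), linked(e,e), marked(e)}
3. flip(b)  →  {clear(b), linked(a,a), linked(a,b), linked(a,e), linked(b,a), linked(e,e), marked(b), marked(e)}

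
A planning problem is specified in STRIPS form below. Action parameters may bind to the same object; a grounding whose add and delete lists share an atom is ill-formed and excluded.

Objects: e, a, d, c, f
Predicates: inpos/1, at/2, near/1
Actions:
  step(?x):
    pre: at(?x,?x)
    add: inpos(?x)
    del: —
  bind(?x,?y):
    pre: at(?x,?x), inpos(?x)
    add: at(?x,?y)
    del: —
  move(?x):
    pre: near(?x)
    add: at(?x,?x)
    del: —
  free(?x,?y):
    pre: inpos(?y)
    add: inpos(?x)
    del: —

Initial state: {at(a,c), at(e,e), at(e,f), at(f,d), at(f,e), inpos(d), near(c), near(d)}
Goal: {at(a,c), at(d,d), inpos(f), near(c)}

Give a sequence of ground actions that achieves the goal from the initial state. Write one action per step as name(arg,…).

1. move(d)  →  {at(a,c), at(d,d), at(e,e), at(e,f), at(f,d), at(f,e), inpos(d), near(c), near(d)}
2. free(f,d)  →  {at(a,c), at(d,d), at(e,e), at(e,f), at(f,d), at(f,e), inpos(d), inpos(f), near(c), near(d)}

move(d); free(f,d)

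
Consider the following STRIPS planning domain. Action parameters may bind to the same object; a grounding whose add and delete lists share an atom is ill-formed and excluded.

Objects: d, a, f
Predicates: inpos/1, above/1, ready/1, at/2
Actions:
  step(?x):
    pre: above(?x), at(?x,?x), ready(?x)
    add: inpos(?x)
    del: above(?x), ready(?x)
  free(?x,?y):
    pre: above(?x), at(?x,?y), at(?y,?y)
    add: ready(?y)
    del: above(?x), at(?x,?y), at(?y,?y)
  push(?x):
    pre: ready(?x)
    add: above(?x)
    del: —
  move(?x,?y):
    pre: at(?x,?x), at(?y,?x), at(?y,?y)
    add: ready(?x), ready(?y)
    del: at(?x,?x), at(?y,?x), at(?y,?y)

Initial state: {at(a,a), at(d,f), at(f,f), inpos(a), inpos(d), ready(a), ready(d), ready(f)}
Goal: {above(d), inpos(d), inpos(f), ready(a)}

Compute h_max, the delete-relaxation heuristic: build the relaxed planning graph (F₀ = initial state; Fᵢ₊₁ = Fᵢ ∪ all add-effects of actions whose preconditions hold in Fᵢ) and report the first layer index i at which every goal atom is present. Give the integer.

2

F0 = init (8 atoms)
F1 = F0 ∪ {above(a), above(d), above(f)}  (11 atoms)
F2 = F1 ∪ {inpos(f)}  (12 atoms)
goal ⊆ F2  ⇒  h_max = 2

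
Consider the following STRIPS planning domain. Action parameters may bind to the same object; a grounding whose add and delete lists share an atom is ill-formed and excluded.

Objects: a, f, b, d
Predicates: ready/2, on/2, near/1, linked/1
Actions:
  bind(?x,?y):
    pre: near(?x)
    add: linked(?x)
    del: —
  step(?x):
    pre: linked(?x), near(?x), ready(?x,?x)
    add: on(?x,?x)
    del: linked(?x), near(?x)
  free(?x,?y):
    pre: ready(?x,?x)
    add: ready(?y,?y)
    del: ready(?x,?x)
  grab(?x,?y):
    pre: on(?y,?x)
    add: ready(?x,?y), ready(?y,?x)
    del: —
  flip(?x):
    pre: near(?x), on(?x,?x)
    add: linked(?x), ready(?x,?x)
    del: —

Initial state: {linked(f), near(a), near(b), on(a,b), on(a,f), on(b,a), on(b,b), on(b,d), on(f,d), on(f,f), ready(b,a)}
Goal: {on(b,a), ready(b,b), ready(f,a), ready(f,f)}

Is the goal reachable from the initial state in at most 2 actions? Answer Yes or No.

1. grab(f,a)  →  {linked(f), near(a), near(b), on(a,b), on(a,f), on(b,a), on(b,b), on(b,d), on(f,d), on(f,f), ready(a,f), ready(b,a), ready(f,a)}
2. grab(f,f)  →  {linked(f), near(a), near(b), on(a,b), on(a,f), on(b,a), on(b,b), on(b,d), on(f,d), on(f,f), ready(a,f), ready(b,a), ready(f,a), ready(f,f)}
3. grab(b,b)  →  {linked(f), near(a), near(b), on(a,b), on(a,f), on(b,a), on(b,b), on(b,d), on(f,d), on(f,f), ready(a,f), ready(b,a), ready(b,b), ready(f,a), ready(f,f)}
optimal plan length = 3; 3 > 2

No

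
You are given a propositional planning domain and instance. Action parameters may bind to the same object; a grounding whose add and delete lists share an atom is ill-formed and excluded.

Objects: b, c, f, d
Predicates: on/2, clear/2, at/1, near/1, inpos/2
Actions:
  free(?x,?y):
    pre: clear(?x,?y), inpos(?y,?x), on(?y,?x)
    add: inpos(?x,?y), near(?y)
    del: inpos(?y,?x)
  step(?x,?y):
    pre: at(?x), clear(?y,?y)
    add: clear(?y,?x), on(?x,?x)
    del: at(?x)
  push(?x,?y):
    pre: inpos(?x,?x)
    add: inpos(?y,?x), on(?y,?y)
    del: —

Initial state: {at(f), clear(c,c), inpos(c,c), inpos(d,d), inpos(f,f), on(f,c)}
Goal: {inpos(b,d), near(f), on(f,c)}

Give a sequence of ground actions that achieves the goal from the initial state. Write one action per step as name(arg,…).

step(f,c); push(c,f); free(c,f); push(d,b)

1. step(f,c)  →  {clear(c,c), clear(c,f), inpos(c,c), inpos(d,d), inpos(f,f), on(f,c), on(f,f)}
2. push(c,f)  →  {clear(c,c), clear(c,f), inpos(c,c), inpos(d,d), inpos(f,c), inpos(f,f), on(f,c), on(f,f)}
3. free(c,f)  →  {clear(c,c), clear(c,f), inpos(c,c), inpos(c,f), inpos(d,d), inpos(f,f), near(f), on(f,c), on(f,f)}
4. push(d,b)  →  {clear(c,c), clear(c,f), inpos(b,d), inpos(c,c), inpos(c,f), inpos(d,d), inpos(f,f), near(f), on(b,b), on(f,c), on(f,f)}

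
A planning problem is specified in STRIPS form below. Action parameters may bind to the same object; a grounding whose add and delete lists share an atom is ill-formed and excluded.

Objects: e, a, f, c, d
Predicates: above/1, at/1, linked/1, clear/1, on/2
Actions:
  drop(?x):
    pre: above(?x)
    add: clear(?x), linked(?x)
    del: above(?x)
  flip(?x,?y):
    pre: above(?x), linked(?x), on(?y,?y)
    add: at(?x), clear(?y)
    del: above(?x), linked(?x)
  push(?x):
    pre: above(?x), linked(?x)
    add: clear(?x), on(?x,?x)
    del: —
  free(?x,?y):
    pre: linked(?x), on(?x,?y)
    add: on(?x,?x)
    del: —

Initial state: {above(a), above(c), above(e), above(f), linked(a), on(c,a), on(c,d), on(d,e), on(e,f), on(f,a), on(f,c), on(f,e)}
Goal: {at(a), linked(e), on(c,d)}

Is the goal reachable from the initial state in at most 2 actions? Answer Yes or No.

No

1. drop(e)  →  {above(a), above(c), above(f), clear(e), linked(a), linked(e), on(c,a), on(c,d), on(d,e), on(e,f), on(f,a), on(f,c), on(f,e)}
2. push(a)  →  {above(a), above(c), above(f), clear(a), clear(e), linked(a), linked(e), on(a,a), on(c,a), on(c,d), on(d,e), on(e,f), on(f,a), on(f,c), on(f,e)}
3. flip(a,a)  →  {above(c), above(f), at(a), clear(a), clear(e), linked(e), on(a,a), on(c,a), on(c,d), on(d,e), on(e,f), on(f,a), on(f,c), on(f,e)}
optimal plan length = 3; 3 > 2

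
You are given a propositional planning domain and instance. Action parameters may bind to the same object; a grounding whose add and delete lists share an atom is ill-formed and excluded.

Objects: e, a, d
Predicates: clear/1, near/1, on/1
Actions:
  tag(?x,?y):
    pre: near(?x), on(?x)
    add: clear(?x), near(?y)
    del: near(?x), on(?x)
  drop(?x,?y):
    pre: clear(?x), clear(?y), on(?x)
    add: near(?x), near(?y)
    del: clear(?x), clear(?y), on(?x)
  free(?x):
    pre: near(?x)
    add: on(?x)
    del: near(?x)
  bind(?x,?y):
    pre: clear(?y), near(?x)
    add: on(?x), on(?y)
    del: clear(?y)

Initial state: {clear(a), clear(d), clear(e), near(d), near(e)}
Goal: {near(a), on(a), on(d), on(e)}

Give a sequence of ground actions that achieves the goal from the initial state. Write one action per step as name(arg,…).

1. bind(e,a)  →  {clear(d), clear(e), near(d), near(e), on(a), on(e)}
2. tag(e,a)  →  {clear(d), clear(e), near(a), near(d), on(a)}
3. bind(d,e)  →  {clear(d), near(a), near(d), on(a), on(d), on(e)}

bind(e,a); tag(e,a); bind(d,e)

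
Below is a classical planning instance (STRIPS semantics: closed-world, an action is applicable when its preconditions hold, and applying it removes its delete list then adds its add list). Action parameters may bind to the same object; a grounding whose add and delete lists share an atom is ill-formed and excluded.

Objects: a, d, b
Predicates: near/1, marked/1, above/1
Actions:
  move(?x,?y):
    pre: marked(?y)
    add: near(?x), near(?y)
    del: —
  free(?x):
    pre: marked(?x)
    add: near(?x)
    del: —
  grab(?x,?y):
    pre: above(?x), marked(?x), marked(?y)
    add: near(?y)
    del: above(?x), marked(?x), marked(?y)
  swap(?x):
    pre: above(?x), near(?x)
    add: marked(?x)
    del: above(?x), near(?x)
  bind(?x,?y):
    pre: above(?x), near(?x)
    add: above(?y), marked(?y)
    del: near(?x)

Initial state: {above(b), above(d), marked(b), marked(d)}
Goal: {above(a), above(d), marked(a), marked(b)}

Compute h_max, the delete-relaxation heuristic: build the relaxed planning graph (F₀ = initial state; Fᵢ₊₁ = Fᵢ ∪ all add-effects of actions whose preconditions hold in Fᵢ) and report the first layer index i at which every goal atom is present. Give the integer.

2

F0 = init (4 atoms)
F1 = F0 ∪ {near(a), near(b), near(d)}  (7 atoms)
F2 = F1 ∪ {above(a), marked(a)}  (9 atoms)
goal ⊆ F2  ⇒  h_max = 2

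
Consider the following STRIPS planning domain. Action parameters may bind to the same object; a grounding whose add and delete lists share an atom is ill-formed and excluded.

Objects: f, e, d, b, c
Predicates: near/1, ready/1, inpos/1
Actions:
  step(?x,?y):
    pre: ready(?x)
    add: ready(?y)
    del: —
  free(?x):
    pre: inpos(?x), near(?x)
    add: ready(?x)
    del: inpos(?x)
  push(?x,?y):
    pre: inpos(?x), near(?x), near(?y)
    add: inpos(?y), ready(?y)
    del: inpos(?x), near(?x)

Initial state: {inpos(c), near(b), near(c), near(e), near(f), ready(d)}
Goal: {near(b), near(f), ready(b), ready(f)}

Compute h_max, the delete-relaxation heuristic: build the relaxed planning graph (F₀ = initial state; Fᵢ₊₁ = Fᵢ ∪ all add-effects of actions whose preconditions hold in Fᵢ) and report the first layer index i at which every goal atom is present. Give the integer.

1

F0 = init (6 atoms)
F1 = F0 ∪ {inpos(b), inpos(e), inpos(f), ready(b), ready(c), ready(e), ready(f)}  (13 atoms)
goal ⊆ F1  ⇒  h_max = 1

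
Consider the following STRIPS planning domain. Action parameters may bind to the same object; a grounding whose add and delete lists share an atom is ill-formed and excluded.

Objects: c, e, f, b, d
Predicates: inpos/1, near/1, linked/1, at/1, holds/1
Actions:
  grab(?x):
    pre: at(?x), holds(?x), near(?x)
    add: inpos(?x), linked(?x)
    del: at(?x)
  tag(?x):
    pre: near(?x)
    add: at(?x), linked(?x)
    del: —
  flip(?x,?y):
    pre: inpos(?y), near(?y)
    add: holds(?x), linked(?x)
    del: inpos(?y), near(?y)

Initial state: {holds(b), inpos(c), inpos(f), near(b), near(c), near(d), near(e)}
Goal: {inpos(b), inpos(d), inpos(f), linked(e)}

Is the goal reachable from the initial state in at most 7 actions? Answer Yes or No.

Yes

1. tag(e)  →  {at(e), holds(b), inpos(c), inpos(f), linked(e), near(b), near(c), near(d), near(e)}
2. tag(b)  →  {at(b), at(e), holds(b), inpos(c), inpos(f), linked(b), linked(e), near(b), near(c), near(d), near(e)}
3. grab(b)  →  {at(e), holds(b), inpos(b), inpos(c), inpos(f), linked(b), linked(e), near(b), near(c), near(d), near(e)}
4. tag(d)  →  {at(d), at(e), holds(b), inpos(b), inpos(c), inpos(f), linked(b), linked(d), linked(e), near(b), near(c), near(d), near(e)}
5. flip(d,c)  →  {at(d), at(e), holds(b), holds(d), inpos(b), inpos(f), linked(b), linked(d), linked(e), near(b), near(d), near(e)}
6. grab(d)  →  {at(e), holds(b), holds(d), inpos(b), inpos(d), inpos(f), linked(b), linked(d), linked(e), near(b), near(d), near(e)}
optimal plan length = 6; 6 ≤ 7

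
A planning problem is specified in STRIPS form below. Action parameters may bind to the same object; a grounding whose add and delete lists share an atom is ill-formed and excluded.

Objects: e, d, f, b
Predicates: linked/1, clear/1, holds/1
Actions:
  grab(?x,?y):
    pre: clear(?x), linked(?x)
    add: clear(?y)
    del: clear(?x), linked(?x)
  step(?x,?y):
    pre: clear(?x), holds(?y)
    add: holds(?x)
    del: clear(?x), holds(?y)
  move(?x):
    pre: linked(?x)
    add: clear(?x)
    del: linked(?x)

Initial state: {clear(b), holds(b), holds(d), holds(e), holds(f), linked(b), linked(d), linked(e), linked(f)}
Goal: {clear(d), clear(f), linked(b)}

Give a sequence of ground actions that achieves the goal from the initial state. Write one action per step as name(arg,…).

move(d); move(f)

1. move(d)  →  {clear(b), clear(d), holds(b), holds(d), holds(e), holds(f), linked(b), linked(e), linked(f)}
2. move(f)  →  {clear(b), clear(d), clear(f), holds(b), holds(d), holds(e), holds(f), linked(b), linked(e)}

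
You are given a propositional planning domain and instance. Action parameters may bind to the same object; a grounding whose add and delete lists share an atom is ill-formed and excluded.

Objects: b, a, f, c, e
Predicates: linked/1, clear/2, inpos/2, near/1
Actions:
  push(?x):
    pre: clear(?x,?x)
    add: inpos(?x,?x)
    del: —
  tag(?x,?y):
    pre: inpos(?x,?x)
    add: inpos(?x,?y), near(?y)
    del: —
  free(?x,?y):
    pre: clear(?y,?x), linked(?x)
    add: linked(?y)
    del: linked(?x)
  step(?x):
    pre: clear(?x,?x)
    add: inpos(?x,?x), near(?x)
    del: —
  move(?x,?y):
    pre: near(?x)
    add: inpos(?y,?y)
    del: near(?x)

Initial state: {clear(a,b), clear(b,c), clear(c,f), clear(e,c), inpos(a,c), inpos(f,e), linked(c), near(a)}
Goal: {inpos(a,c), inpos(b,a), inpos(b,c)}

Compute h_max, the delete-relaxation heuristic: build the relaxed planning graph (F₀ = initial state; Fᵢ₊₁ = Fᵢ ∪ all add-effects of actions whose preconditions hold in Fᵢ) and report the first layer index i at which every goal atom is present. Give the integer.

2

F0 = init (8 atoms)
F1 = F0 ∪ {inpos(a,a), inpos(b,b), inpos(c,c), inpos(e,e), inpos(f,f), linked(b), linked(e)}  (15 atoms)
F2 = F1 ∪ {inpos(a,b), inpos(a,e), inpos(a,f), inpos(b,a), inpos(b,c), inpos(b,e), inpos(b,f), inpos(c,a), inpos(c,b), inpos(c,e), inpos(c,f), inpos(e,a), inpos(e,b), inpos(e,c), inpos(e,f), inpos(f,a), inpos(f,b), inpos(f,c), linked(a), near(b), near(c), near(e), near(f)}  (38 atoms)
goal ⊆ F2  ⇒  h_max = 2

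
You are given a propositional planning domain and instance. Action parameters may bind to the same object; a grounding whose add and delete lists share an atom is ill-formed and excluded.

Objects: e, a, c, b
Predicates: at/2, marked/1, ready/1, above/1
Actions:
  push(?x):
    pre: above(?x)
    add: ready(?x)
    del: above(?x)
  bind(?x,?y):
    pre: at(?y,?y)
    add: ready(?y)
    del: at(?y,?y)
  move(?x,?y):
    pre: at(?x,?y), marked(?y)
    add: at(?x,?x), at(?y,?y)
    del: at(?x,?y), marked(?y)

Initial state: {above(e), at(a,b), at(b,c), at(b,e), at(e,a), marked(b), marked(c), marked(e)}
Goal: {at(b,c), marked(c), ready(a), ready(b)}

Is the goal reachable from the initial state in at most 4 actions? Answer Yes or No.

1. move(a,b)  →  {above(e), at(a,a), at(b,b), at(b,c), at(b,e), at(e,a), marked(c), marked(e)}
2. bind(e,a)  →  {above(e), at(b,b), at(b,c), at(b,e), at(e,a), marked(c), marked(e), ready(a)}
3. bind(e,b)  →  {above(e), at(b,c), at(b,e), at(e,a), marked(c), marked(e), ready(a), ready(b)}
optimal plan length = 3; 3 ≤ 4

Yes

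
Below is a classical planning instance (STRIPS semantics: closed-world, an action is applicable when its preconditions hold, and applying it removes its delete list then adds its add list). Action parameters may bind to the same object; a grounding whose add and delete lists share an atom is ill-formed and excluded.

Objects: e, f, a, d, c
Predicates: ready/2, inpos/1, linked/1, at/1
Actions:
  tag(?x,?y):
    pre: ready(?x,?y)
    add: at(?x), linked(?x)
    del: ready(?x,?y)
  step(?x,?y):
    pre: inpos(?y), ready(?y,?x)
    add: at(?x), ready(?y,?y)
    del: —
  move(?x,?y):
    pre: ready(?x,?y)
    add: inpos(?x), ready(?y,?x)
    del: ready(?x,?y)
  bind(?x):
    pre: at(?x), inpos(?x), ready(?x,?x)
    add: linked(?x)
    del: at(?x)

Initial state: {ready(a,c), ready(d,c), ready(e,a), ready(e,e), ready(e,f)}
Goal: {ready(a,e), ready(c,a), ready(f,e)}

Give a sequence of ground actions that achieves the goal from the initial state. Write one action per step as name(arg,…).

move(e,f); move(e,a); move(a,c)

1. move(e,f)  →  {inpos(e), ready(a,c), ready(d,c), ready(e,a), ready(e,e), ready(f,e)}
2. move(e,a)  →  {inpos(e), ready(a,c), ready(a,e), ready(d,c), ready(e,e), ready(f,e)}
3. move(a,c)  →  {inpos(a), inpos(e), ready(a,e), ready(c,a), ready(d,c), ready(e,e), ready(f,e)}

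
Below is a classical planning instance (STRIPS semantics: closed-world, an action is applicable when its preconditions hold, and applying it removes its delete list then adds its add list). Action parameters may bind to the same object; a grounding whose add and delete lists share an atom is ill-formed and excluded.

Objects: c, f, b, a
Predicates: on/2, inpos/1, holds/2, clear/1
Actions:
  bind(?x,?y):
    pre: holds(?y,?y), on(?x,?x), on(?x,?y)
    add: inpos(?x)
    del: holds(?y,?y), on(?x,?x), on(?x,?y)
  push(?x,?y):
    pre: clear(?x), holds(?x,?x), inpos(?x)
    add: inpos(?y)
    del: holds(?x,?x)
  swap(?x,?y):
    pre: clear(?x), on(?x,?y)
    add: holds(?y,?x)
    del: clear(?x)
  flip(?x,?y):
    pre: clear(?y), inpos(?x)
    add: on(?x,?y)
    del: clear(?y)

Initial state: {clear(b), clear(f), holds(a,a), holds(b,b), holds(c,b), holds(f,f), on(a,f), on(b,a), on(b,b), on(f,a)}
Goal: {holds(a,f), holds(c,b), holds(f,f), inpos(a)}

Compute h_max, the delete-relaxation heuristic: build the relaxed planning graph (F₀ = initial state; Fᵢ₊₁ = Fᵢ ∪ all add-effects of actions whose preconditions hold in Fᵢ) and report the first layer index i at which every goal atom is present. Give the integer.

F0 = init (10 atoms)
F1 = F0 ∪ {holds(a,b), holds(a,f), inpos(b)}  (13 atoms)
F2 = F1 ∪ {inpos(a), inpos(c), inpos(f), on(b,f)}  (17 atoms)
goal ⊆ F2  ⇒  h_max = 2

2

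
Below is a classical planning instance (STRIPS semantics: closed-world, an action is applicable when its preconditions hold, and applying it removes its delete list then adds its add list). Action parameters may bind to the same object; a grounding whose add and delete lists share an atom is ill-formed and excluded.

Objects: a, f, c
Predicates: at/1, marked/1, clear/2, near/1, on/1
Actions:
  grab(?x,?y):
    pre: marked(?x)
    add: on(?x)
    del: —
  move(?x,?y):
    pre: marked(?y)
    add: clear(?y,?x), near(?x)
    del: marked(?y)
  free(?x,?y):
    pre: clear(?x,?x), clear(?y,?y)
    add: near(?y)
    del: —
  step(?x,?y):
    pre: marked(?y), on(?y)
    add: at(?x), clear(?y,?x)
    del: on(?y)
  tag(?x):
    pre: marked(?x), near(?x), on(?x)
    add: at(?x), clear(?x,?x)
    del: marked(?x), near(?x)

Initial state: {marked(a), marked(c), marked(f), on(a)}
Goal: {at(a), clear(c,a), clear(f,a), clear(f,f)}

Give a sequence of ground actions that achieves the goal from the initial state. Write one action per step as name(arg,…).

1. grab(f,a)  →  {marked(a), marked(c), marked(f), on(a), on(f)}
2. move(a,c)  →  {clear(c,a), marked(a), marked(f), near(a), on(a), on(f)}
3. step(a,f)  →  {at(a), clear(c,a), clear(f,a), marked(a), marked(f), near(a), on(a)}
4. move(f,f)  →  {at(a), clear(c,a), clear(f,a), clear(f,f), marked(a), near(a), near(f), on(a)}

grab(f,a); move(a,c); step(a,f); move(f,f)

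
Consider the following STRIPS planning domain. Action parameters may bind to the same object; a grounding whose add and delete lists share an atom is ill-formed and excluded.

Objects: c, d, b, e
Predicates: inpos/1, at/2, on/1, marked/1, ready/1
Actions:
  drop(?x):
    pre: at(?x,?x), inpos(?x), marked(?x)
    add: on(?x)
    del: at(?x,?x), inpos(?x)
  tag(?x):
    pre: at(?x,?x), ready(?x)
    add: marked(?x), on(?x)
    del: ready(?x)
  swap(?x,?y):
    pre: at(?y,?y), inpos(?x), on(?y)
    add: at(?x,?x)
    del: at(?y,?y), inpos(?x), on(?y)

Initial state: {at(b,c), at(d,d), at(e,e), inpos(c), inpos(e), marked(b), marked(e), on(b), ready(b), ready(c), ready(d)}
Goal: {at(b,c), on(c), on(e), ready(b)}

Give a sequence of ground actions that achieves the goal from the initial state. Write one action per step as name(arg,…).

1. drop(e)  →  {at(b,c), at(d,d), inpos(c), marked(b), marked(e), on(b), on(e), ready(b), ready(c), ready(d)}
2. tag(d)  →  {at(b,c), at(d,d), inpos(c), marked(b), marked(d), marked(e), on(b), on(d), on(e), ready(b), ready(c)}
3. swap(c,d)  →  {at(b,c), at(c,c), marked(b), marked(d), marked(e), on(b), on(e), ready(b), ready(c)}
4. tag(c)  →  {at(b,c), at(c,c), marked(b), marked(c), marked(d), marked(e), on(b), on(c), on(e), ready(b)}

drop(e); tag(d); swap(c,d); tag(c)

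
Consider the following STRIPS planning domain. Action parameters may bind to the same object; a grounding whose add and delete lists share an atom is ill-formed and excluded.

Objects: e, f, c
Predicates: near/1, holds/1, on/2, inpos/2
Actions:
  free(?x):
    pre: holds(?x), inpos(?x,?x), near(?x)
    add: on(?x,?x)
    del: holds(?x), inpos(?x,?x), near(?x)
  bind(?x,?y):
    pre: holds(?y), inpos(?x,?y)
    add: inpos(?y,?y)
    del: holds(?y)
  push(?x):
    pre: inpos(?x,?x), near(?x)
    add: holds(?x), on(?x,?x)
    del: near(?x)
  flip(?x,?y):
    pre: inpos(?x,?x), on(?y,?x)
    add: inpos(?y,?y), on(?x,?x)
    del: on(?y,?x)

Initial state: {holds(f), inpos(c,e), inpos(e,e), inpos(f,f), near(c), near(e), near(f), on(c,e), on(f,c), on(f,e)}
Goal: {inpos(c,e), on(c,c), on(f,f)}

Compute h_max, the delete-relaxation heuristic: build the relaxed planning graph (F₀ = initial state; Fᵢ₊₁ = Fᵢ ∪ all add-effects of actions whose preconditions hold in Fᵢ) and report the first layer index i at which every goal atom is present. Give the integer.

2

F0 = init (10 atoms)
F1 = F0 ∪ {holds(e), inpos(c,c), on(e,e), on(f,f)}  (14 atoms)
F2 = F1 ∪ {holds(c), on(c,c)}  (16 atoms)
goal ⊆ F2  ⇒  h_max = 2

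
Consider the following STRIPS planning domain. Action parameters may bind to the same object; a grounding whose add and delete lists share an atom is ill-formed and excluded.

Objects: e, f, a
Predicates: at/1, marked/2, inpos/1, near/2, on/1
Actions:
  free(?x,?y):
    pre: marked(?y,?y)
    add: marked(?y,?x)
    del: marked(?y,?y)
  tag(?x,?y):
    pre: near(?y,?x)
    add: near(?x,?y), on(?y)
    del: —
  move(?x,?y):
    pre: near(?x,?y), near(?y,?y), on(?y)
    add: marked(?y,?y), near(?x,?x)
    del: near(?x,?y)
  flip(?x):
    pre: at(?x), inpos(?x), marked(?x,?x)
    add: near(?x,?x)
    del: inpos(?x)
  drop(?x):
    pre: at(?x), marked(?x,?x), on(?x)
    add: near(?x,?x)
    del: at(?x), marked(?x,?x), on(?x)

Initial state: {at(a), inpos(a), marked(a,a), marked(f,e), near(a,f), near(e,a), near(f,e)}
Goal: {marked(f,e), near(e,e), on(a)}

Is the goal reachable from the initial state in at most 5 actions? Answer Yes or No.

Yes

1. tag(f,a)  →  {at(a), inpos(a), marked(a,a), marked(f,e), near(a,f), near(e,a), near(f,a), near(f,e), on(a)}
2. flip(a)  →  {at(a), marked(a,a), marked(f,e), near(a,a), near(a,f), near(e,a), near(f,a), near(f,e), on(a)}
3. move(e,a)  →  {at(a), marked(a,a), marked(f,e), near(a,a), near(a,f), near(e,e), near(f,a), near(f,e), on(a)}
optimal plan length = 3; 3 ≤ 5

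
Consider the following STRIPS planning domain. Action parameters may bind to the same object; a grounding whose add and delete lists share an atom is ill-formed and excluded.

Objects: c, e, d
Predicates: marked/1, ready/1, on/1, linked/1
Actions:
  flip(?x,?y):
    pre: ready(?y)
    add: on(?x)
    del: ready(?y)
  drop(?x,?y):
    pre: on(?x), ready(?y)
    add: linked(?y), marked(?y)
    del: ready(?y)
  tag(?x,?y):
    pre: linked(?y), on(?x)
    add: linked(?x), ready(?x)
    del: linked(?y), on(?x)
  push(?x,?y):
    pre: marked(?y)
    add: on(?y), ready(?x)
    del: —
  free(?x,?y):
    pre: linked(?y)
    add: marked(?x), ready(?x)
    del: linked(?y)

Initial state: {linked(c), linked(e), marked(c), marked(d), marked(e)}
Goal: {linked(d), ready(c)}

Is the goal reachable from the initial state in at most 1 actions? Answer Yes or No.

No

1. push(c,d)  →  {linked(c), linked(e), marked(c), marked(d), marked(e), on(d), ready(c)}
2. tag(d,c)  →  {linked(d), linked(e), marked(c), marked(d), marked(e), ready(c), ready(d)}
optimal plan length = 2; 2 > 1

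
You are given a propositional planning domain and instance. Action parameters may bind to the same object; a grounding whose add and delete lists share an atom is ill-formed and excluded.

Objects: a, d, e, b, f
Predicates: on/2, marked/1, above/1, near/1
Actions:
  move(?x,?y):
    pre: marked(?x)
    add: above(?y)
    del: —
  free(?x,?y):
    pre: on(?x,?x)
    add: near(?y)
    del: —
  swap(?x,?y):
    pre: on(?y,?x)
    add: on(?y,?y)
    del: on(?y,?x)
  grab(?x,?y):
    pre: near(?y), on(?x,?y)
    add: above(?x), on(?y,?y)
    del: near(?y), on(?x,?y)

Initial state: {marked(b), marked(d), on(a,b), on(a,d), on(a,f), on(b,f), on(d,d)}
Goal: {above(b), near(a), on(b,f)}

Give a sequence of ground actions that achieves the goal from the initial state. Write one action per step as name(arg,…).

move(d,b); free(d,a)

1. move(d,b)  →  {above(b), marked(b), marked(d), on(a,b), on(a,d), on(a,f), on(b,f), on(d,d)}
2. free(d,a)  →  {above(b), marked(b), marked(d), near(a), on(a,b), on(a,d), on(a,f), on(b,f), on(d,d)}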